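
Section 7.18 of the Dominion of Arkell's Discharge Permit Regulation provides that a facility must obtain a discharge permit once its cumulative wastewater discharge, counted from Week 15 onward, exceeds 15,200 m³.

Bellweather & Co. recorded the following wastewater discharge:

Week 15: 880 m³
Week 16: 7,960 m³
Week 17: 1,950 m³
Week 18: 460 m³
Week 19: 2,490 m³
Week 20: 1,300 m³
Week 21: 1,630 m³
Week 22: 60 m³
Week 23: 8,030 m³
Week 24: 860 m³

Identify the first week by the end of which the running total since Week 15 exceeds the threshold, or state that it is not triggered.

Through Week 15: 880 m³
Through Week 16: 8,840 m³
Through Week 17: 10,790 m³
Through Week 18: 11,250 m³
Through Week 19: 13,740 m³
Through Week 20: 15,040 m³
Through Week 21: 16,670 m³ ← exceeds threshold

Week 21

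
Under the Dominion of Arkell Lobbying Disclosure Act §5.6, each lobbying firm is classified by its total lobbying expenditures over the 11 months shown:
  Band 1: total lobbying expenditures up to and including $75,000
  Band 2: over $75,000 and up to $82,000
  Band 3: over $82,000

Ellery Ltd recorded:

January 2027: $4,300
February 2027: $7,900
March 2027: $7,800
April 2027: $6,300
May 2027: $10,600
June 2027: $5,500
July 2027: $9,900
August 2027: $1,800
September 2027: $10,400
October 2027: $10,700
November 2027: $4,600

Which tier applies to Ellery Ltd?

Band 2

Total lobbying expenditures: $4,300 + $7,900 + $7,800 + $6,300 + $10,600 + $5,500 + $9,900 + $1,800 + $10,400 + $10,700 + $4,600 = $79,800.
$75,000 < $79,800 ≤ $82,000, so Band 2 applies.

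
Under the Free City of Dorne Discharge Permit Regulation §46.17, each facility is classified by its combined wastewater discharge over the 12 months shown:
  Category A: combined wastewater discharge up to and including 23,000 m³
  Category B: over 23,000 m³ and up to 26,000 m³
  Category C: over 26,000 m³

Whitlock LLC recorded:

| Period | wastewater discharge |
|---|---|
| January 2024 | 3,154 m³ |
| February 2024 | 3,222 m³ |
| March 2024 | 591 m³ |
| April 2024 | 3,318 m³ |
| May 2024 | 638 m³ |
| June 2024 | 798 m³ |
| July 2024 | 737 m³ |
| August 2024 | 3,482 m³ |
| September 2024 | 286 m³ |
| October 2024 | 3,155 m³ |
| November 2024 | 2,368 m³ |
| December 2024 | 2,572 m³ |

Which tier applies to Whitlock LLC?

Combined wastewater discharge: 3,154 m³ + 3,222 m³ + 591 m³ + 3,318 m³ + 638 m³ + 798 m³ + 737 m³ + 3,482 m³ + 286 m³ + 3,155 m³ + 2,368 m³ + 2,572 m³ = 24,321 m³.
23,000 m³ < 24,321 m³ ≤ 26,000 m³, so Category B applies.

Category B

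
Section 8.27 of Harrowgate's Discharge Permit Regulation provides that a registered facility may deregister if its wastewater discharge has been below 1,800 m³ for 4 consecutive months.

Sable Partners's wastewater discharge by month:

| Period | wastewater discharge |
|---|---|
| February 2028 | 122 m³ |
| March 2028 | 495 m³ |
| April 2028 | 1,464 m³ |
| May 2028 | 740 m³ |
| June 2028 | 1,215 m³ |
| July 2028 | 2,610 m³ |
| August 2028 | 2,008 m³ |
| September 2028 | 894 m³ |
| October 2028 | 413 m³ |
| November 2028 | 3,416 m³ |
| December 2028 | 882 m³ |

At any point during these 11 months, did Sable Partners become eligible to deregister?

Months below 1,800 m³: February 2028, March 2028, April 2028, May 2028, June 2028, September 2028, October 2028, December 2028.
Longest run of consecutive months below the threshold: 5.
5 ≥ 4, so Sable Partners became eligible.

Yes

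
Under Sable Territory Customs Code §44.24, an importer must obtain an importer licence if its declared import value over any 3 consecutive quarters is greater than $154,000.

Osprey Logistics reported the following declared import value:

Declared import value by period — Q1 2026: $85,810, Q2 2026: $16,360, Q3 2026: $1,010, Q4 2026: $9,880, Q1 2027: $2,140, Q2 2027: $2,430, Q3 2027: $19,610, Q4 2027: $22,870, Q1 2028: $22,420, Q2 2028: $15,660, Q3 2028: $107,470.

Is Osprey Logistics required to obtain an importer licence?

No

Q1 2026–Q3 2026: $85,810 + $16,360 + $1,010 = $103,180 (under)
Q2 2026–Q4 2026: $16,360 + $1,010 + $9,880 = $27,250 (under)
Q3 2026–Q1 2027: $1,010 + $9,880 + $2,140 = $13,030 (under)
Q4 2026–Q2 2027: $9,880 + $2,140 + $2,430 = $14,450 (under)
Q1 2027–Q3 2027: $2,140 + $2,430 + $19,610 = $24,180 (under)
Q2 2027–Q4 2027: $2,430 + $19,610 + $22,870 = $44,910 (under)
Q3 2027–Q1 2028: $19,610 + $22,870 + $22,420 = $64,900 (under)
Q4 2027–Q2 2028: $22,870 + $22,420 + $15,660 = $60,950 (under)
Q1 2028–Q3 2028: $22,420 + $15,660 + $107,470 = $145,550 (under)
No window exceeds $154,000.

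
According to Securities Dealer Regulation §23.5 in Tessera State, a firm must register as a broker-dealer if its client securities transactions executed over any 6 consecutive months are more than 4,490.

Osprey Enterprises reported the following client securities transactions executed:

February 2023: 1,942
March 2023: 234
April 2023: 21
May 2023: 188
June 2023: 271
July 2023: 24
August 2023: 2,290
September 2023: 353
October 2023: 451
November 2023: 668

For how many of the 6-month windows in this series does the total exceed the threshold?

0

February 2023–July 2023: 1,942 + 234 + 21 + 188 + 271 + 24 = 2,680 (under)
March 2023–August 2023: 234 + 21 + 188 + 271 + 24 + 2,290 = 3,028 (under)
April 2023–September 2023: 21 + 188 + 271 + 24 + 2,290 + 353 = 3,147 (under)
May 2023–October 2023: 188 + 271 + 24 + 2,290 + 353 + 451 = 3,577 (under)
June 2023–November 2023: 271 + 24 + 2,290 + 353 + 451 + 668 = 4,057 (under)
0 windows exceed the threshold.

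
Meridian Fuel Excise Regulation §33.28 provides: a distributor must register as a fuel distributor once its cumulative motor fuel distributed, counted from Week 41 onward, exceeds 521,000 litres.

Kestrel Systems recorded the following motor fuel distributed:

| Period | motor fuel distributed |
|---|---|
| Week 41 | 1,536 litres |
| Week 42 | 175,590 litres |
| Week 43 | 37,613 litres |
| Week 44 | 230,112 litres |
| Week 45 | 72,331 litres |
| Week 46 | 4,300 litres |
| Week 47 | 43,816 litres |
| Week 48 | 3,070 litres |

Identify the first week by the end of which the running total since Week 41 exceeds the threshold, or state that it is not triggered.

Week 46

Through Week 41: 1,536 litres
Through Week 42: 177,126 litres
Through Week 43: 214,739 litres
Through Week 44: 444,851 litres
Through Week 45: 517,182 litres
Through Week 46: 521,482 litres ← exceeds threshold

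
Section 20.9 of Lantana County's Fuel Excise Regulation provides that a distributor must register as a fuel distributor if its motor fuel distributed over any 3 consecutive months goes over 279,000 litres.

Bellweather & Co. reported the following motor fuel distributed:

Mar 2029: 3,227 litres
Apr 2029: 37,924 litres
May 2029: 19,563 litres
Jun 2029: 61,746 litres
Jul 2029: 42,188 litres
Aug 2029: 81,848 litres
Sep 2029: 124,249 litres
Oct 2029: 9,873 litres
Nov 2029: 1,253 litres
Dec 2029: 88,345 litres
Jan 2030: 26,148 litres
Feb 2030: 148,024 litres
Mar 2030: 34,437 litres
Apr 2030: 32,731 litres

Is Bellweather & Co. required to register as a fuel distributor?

Mar 2029–May 2029: 3,227 litres + 37,924 litres + 19,563 litres = 60,714 litres (under)
Apr 2029–Jun 2029: 37,924 litres + 19,563 litres + 61,746 litres = 119,233 litres (under)
May 2029–Jul 2029: 19,563 litres + 61,746 litres + 42,188 litres = 123,497 litres (under)
Jun 2029–Aug 2029: 61,746 litres + 42,188 litres + 81,848 litres = 185,782 litres (under)
Jul 2029–Sep 2029: 42,188 litres + 81,848 litres + 124,249 litres = 248,285 litres (under)
Aug 2029–Oct 2029: 81,848 litres + 124,249 litres + 9,873 litres = 215,970 litres (under)
Sep 2029–Nov 2029: 124,249 litres + 9,873 litres + 1,253 litres = 135,375 litres (under)
Oct 2029–Dec 2029: 9,873 litres + 1,253 litres + 88,345 litres = 99,471 litres (under)
Nov 2029–Jan 2030: 1,253 litres + 88,345 litres + 26,148 litres = 115,746 litres (under)
Dec 2029–Feb 2030: 88,345 litres + 26,148 litres + 148,024 litres = 262,517 litres (under)
Jan 2030–Mar 2030: 26,148 litres + 148,024 litres + 34,437 litres = 208,609 litres (under)
Feb 2030–Apr 2030: 148,024 litres + 34,437 litres + 32,731 litres = 215,192 litres (under)
No window exceeds 279,000 litres.

No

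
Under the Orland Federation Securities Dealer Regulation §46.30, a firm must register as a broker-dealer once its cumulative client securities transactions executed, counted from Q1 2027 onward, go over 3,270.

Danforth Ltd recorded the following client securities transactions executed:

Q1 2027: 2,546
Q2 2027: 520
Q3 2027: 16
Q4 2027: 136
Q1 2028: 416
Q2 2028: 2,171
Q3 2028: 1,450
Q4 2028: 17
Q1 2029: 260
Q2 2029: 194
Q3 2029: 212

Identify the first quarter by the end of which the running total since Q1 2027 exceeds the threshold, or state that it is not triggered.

Through Q1 2027: 2,546
Through Q2 2027: 3,066
Through Q3 2027: 3,082
Through Q4 2027: 3,218
Through Q1 2028: 3,634 ← exceeds threshold

Q1 2028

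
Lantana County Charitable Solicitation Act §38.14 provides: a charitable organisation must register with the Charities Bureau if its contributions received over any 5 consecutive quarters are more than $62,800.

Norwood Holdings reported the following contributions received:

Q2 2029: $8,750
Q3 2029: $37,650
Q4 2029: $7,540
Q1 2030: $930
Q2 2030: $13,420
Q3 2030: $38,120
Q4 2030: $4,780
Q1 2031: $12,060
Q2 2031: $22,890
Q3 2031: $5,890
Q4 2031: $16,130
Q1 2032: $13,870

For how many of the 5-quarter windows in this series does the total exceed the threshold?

Q2 2029–Q2 2030: $8,750 + $37,650 + $7,540 + $930 + $13,420 = $68,290 (over)
Q3 2029–Q3 2030: $37,650 + $7,540 + $930 + $13,420 + $38,120 = $97,660 (over)
Q4 2029–Q4 2030: $7,540 + $930 + $13,420 + $38,120 + $4,780 = $64,790 (over)
Q1 2030–Q1 2031: $930 + $13,420 + $38,120 + $4,780 + $12,060 = $69,310 (over)
Q2 2030–Q2 2031: $13,420 + $38,120 + $4,780 + $12,060 + $22,890 = $91,270 (over)
Q3 2030–Q3 2031: $38,120 + $4,780 + $12,060 + $22,890 + $5,890 = $83,740 (over)
Q4 2030–Q4 2031: $4,780 + $12,060 + $22,890 + $5,890 + $16,130 = $61,750 (under)
Q1 2031–Q1 2032: $12,060 + $22,890 + $5,890 + $16,130 + $13,870 = $70,840 (over)
7 windows exceed the threshold.

7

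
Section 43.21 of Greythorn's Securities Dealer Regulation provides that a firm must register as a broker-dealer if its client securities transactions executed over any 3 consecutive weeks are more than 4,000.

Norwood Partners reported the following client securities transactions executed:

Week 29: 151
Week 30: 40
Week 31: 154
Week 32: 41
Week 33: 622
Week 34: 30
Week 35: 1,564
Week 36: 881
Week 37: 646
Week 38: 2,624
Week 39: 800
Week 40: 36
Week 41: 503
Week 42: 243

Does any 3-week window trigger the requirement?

Yes

Week 29–Week 31: 151 + 40 + 154 = 345 (under)
Week 30–Week 32: 40 + 154 + 41 = 235 (under)
Week 31–Week 33: 154 + 41 + 622 = 817 (under)
Week 32–Week 34: 41 + 622 + 30 = 693 (under)
Week 33–Week 35: 622 + 30 + 1,564 = 2,216 (under)
Week 34–Week 36: 30 + 1,564 + 881 = 2,475 (under)
Week 35–Week 37: 1,564 + 881 + 646 = 3,091 (under)
Week 36–Week 38: 881 + 646 + 2,624 = 4,151 (over)
Week 37–Week 39: 646 + 2,624 + 800 = 4,070 (over)
Week 38–Week 40: 2,624 + 800 + 36 = 3,460 (under)
Week 39–Week 41: 800 + 36 + 503 = 1,339 (under)
Week 40–Week 42: 36 + 503 + 243 = 782 (under)
At least one window exceeds 4,000.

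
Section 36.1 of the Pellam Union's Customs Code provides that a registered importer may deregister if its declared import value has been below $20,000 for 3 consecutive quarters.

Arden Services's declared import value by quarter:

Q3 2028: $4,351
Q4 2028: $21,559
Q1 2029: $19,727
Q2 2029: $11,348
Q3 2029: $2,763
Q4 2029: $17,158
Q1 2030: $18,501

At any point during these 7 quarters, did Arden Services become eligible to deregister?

Quarters below $20,000: Q3 2028, Q1 2029, Q2 2029, Q3 2029, Q4 2029, Q1 2030.
Longest run of consecutive quarters below the threshold: 5.
5 ≥ 3, so Arden Services became eligible.

Yes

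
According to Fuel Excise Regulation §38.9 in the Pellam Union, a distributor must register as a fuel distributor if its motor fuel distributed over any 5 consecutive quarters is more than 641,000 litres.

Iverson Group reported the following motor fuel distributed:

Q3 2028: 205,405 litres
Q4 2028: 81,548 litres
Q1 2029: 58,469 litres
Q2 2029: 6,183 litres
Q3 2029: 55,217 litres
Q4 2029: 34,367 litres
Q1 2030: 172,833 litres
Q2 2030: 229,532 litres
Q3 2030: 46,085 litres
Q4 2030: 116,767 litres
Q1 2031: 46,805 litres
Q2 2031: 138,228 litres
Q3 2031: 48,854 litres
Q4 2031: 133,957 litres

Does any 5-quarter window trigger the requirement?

No

Q3 2028–Q3 2029: 205,405 litres + 81,548 litres + 58,469 litres + 6,183 litres + 55,217 litres = 406,822 litres (under)
Q4 2028–Q4 2029: 81,548 litres + 58,469 litres + 6,183 litres + 55,217 litres + 34,367 litres = 235,784 litres (under)
Q1 2029–Q1 2030: 58,469 litres + 6,183 litres + 55,217 litres + 34,367 litres + 172,833 litres = 327,069 litres (under)
Q2 2029–Q2 2030: 6,183 litres + 55,217 litres + 34,367 litres + 172,833 litres + 229,532 litres = 498,132 litres (under)
Q3 2029–Q3 2030: 55,217 litres + 34,367 litres + 172,833 litres + 229,532 litres + 46,085 litres = 538,034 litres (under)
Q4 2029–Q4 2030: 34,367 litres + 172,833 litres + 229,532 litres + 46,085 litres + 116,767 litres = 599,584 litres (under)
Q1 2030–Q1 2031: 172,833 litres + 229,532 litres + 46,085 litres + 116,767 litres + 46,805 litres = 612,022 litres (under)
Q2 2030–Q2 2031: 229,532 litres + 46,085 litres + 116,767 litres + 46,805 litres + 138,228 litres = 577,417 litres (under)
Q3 2030–Q3 2031: 46,085 litres + 116,767 litres + 46,805 litres + 138,228 litres + 48,854 litres = 396,739 litres (under)
Q4 2030–Q4 2031: 116,767 litres + 46,805 litres + 138,228 litres + 48,854 litres + 133,957 litres = 484,611 litres (under)
No window exceeds 641,000 litres.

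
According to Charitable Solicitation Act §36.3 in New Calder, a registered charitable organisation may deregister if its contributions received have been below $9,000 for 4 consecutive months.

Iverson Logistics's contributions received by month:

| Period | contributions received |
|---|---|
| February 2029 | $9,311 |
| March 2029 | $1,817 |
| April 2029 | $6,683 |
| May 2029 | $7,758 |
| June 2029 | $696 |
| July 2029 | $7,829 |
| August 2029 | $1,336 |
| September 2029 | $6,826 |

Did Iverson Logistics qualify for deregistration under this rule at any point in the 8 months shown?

Months below $9,000: March 2029, April 2029, May 2029, June 2029, July 2029, August 2029, September 2029.
Longest run of consecutive months below the threshold: 7.
7 ≥ 4, so Iverson Logistics became eligible.

Yes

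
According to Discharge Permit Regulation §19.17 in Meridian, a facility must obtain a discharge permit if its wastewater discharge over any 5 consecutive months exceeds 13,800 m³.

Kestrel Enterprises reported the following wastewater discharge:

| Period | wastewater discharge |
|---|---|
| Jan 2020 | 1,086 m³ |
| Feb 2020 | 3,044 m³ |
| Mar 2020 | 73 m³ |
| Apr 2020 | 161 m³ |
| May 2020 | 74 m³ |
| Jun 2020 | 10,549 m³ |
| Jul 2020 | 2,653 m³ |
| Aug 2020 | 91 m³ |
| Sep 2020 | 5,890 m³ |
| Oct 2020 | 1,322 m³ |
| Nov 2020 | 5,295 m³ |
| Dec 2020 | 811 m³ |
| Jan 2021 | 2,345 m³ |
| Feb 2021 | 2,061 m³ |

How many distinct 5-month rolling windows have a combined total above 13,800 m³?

Jan 2020–May 2020: 1,086 m³ + 3,044 m³ + 73 m³ + 161 m³ + 74 m³ = 4,438 m³ (under)
Feb 2020–Jun 2020: 3,044 m³ + 73 m³ + 161 m³ + 74 m³ + 10,549 m³ = 13,901 m³ (over)
Mar 2020–Jul 2020: 73 m³ + 161 m³ + 74 m³ + 10,549 m³ + 2,653 m³ = 13,510 m³ (under)
Apr 2020–Aug 2020: 161 m³ + 74 m³ + 10,549 m³ + 2,653 m³ + 91 m³ = 13,528 m³ (under)
May 2020–Sep 2020: 74 m³ + 10,549 m³ + 2,653 m³ + 91 m³ + 5,890 m³ = 19,257 m³ (over)
Jun 2020–Oct 2020: 10,549 m³ + 2,653 m³ + 91 m³ + 5,890 m³ + 1,322 m³ = 20,505 m³ (over)
Jul 2020–Nov 2020: 2,653 m³ + 91 m³ + 5,890 m³ + 1,322 m³ + 5,295 m³ = 15,251 m³ (over)
Aug 2020–Dec 2020: 91 m³ + 5,890 m³ + 1,322 m³ + 5,295 m³ + 811 m³ = 13,409 m³ (under)
Sep 2020–Jan 2021: 5,890 m³ + 1,322 m³ + 5,295 m³ + 811 m³ + 2,345 m³ = 15,663 m³ (over)
Oct 2020–Feb 2021: 1,322 m³ + 5,295 m³ + 811 m³ + 2,345 m³ + 2,061 m³ = 11,834 m³ (under)
5 windows exceed the threshold.

5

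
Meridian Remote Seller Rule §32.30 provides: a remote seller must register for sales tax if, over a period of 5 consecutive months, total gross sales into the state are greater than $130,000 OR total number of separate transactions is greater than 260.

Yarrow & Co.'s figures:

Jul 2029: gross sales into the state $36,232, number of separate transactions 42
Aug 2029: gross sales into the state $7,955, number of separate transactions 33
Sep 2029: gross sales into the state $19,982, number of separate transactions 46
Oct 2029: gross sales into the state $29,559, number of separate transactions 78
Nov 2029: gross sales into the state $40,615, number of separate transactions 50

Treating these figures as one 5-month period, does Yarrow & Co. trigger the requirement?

Total gross sales into the state: $36,232 + $7,955 + $19,982 + $29,559 + $40,615 = $134,343 (> $130,000).
Total number of separate transactions: 42 + 33 + 46 + 78 + 50 = 249 (≤ 260).
The test is 'or': at least one threshold is exceeded.

Yes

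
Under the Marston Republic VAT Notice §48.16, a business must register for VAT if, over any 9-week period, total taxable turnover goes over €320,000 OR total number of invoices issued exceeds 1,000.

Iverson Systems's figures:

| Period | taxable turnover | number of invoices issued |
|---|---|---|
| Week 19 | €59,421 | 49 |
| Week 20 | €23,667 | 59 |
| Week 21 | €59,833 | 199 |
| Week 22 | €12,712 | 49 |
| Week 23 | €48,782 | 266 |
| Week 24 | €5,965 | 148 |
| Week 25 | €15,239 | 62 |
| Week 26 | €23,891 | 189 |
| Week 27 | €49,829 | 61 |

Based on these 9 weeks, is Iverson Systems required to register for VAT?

Yes

Total taxable turnover: €59,421 + €23,667 + €59,833 + €12,712 + €48,782 + €5,965 + €15,239 + €23,891 + €49,829 = €299,339 (≤ €320,000).
Total number of invoices issued: 49 + 59 + 199 + 49 + 266 + 148 + 62 + 189 + 61 = 1,082 (> 1,000).
The test is 'or': at least one threshold is exceeded.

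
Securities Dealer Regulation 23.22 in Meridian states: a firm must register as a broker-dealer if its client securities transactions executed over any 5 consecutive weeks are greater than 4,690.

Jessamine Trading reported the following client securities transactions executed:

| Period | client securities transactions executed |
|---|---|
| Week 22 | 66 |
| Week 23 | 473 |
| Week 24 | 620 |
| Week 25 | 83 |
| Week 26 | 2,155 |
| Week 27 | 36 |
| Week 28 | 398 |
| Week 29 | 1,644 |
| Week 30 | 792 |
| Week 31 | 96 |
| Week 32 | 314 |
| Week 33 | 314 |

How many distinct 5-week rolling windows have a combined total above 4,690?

Week 22–Week 26: 66 + 473 + 620 + 83 + 2,155 = 3,397 (under)
Week 23–Week 27: 473 + 620 + 83 + 2,155 + 36 = 3,367 (under)
Week 24–Week 28: 620 + 83 + 2,155 + 36 + 398 = 3,292 (under)
Week 25–Week 29: 83 + 2,155 + 36 + 398 + 1,644 = 4,316 (under)
Week 26–Week 30: 2,155 + 36 + 398 + 1,644 + 792 = 5,025 (over)
Week 27–Week 31: 36 + 398 + 1,644 + 792 + 96 = 2,966 (under)
Week 28–Week 32: 398 + 1,644 + 792 + 96 + 314 = 3,244 (under)
Week 29–Week 33: 1,644 + 792 + 96 + 314 + 314 = 3,160 (under)
1 window exceeds the threshold.

1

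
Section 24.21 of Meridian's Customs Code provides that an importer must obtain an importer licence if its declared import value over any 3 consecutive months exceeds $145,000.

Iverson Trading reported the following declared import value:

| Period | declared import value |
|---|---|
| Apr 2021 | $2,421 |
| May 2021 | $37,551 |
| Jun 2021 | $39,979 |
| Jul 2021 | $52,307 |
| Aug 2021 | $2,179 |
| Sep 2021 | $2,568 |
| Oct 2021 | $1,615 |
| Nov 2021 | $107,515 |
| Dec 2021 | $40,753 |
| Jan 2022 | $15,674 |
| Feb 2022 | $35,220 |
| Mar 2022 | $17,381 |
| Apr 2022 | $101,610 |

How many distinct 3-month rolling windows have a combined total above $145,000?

3

Apr 2021–Jun 2021: $2,421 + $37,551 + $39,979 = $79,951 (under)
May 2021–Jul 2021: $37,551 + $39,979 + $52,307 = $129,837 (under)
Jun 2021–Aug 2021: $39,979 + $52,307 + $2,179 = $94,465 (under)
Jul 2021–Sep 2021: $52,307 + $2,179 + $2,568 = $57,054 (under)
Aug 2021–Oct 2021: $2,179 + $2,568 + $1,615 = $6,362 (under)
Sep 2021–Nov 2021: $2,568 + $1,615 + $107,515 = $111,698 (under)
Oct 2021–Dec 2021: $1,615 + $107,515 + $40,753 = $149,883 (over)
Nov 2021–Jan 2022: $107,515 + $40,753 + $15,674 = $163,942 (over)
Dec 2021–Feb 2022: $40,753 + $15,674 + $35,220 = $91,647 (under)
Jan 2022–Mar 2022: $15,674 + $35,220 + $17,381 = $68,275 (under)
Feb 2022–Apr 2022: $35,220 + $17,381 + $101,610 = $154,211 (over)
3 windows exceed the threshold.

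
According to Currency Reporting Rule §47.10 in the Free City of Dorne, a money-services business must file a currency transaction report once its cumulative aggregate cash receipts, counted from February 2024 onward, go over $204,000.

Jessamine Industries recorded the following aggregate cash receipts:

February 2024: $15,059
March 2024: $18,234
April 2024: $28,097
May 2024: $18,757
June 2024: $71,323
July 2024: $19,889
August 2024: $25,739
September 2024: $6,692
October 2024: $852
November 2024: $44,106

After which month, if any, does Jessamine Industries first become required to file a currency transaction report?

October 2024

Through February 2024: $15,059
Through March 2024: $33,293
Through April 2024: $61,390
Through May 2024: $80,147
Through June 2024: $151,470
Through July 2024: $171,359
Through August 2024: $197,098
Through September 2024: $203,790
Through October 2024: $204,642 ← exceeds threshold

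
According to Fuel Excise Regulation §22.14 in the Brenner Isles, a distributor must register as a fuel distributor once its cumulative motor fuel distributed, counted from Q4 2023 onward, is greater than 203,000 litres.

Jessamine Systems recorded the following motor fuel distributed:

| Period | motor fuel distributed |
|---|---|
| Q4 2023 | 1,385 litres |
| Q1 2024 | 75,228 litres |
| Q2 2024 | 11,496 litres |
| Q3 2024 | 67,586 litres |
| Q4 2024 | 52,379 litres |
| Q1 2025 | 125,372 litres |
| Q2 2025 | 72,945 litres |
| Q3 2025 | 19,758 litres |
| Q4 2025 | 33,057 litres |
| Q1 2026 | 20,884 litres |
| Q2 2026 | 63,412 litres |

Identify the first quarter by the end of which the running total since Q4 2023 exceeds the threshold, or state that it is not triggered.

Through Q4 2023: 1,385 litres
Through Q1 2024: 76,613 litres
Through Q2 2024: 88,109 litres
Through Q3 2024: 155,695 litres
Through Q4 2024: 208,074 litres ← exceeds threshold

Q4 2024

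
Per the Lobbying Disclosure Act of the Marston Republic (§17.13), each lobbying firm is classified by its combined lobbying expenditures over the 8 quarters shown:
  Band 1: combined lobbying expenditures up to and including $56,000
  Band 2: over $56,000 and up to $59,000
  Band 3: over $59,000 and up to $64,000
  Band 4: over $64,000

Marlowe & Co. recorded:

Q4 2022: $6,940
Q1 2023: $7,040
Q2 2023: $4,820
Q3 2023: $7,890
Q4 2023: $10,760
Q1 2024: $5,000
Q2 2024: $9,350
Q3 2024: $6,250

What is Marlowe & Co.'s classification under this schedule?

Band 2

Combined lobbying expenditures: $6,940 + $7,040 + $4,820 + $7,890 + $10,760 + $5,000 + $9,350 + $6,250 = $58,050.
$56,000 < $58,050 ≤ $59,000, so Band 2 applies.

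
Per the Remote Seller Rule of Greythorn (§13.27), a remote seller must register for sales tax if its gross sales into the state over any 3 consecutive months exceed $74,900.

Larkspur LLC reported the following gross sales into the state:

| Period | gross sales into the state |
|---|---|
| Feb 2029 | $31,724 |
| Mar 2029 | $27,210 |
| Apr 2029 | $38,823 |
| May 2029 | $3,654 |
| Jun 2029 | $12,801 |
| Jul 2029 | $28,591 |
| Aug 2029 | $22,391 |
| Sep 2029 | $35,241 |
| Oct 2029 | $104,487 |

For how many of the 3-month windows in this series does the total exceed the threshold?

Feb 2029–Apr 2029: $31,724 + $27,210 + $38,823 = $97,757 (over)
Mar 2029–May 2029: $27,210 + $38,823 + $3,654 = $69,687 (under)
Apr 2029–Jun 2029: $38,823 + $3,654 + $12,801 = $55,278 (under)
May 2029–Jul 2029: $3,654 + $12,801 + $28,591 = $45,046 (under)
Jun 2029–Aug 2029: $12,801 + $28,591 + $22,391 = $63,783 (under)
Jul 2029–Sep 2029: $28,591 + $22,391 + $35,241 = $86,223 (over)
Aug 2029–Oct 2029: $22,391 + $35,241 + $104,487 = $162,119 (over)
3 windows exceed the threshold.

3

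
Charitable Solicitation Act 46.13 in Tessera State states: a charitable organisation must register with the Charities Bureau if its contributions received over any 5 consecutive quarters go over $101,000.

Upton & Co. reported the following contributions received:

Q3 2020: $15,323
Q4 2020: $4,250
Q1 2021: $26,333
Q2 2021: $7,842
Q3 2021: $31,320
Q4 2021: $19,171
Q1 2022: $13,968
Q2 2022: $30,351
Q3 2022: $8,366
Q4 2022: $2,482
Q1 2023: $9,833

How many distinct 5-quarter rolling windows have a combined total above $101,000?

Q3 2020–Q3 2021: $15,323 + $4,250 + $26,333 + $7,842 + $31,320 = $85,068 (under)
Q4 2020–Q4 2021: $4,250 + $26,333 + $7,842 + $31,320 + $19,171 = $88,916 (under)
Q1 2021–Q1 2022: $26,333 + $7,842 + $31,320 + $19,171 + $13,968 = $98,634 (under)
Q2 2021–Q2 2022: $7,842 + $31,320 + $19,171 + $13,968 + $30,351 = $102,652 (over)
Q3 2021–Q3 2022: $31,320 + $19,171 + $13,968 + $30,351 + $8,366 = $103,176 (over)
Q4 2021–Q4 2022: $19,171 + $13,968 + $30,351 + $8,366 + $2,482 = $74,338 (under)
Q1 2022–Q1 2023: $13,968 + $30,351 + $8,366 + $2,482 + $9,833 = $65,000 (under)
2 windows exceed the threshold.

2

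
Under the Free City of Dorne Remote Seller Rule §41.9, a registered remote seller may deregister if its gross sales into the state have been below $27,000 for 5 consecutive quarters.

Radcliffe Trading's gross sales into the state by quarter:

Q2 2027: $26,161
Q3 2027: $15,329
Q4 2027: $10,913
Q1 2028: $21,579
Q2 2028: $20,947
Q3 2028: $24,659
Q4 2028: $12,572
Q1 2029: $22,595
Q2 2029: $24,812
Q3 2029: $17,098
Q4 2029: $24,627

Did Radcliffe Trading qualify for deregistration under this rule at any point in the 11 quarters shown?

Yes

Quarters below $27,000: Q2 2027, Q3 2027, Q4 2027, Q1 2028, Q2 2028, Q3 2028, Q4 2028, Q1 2029, Q2 2029, Q3 2029, Q4 2029.
Longest run of consecutive quarters below the threshold: 11.
11 ≥ 5, so Radcliffe Trading became eligible.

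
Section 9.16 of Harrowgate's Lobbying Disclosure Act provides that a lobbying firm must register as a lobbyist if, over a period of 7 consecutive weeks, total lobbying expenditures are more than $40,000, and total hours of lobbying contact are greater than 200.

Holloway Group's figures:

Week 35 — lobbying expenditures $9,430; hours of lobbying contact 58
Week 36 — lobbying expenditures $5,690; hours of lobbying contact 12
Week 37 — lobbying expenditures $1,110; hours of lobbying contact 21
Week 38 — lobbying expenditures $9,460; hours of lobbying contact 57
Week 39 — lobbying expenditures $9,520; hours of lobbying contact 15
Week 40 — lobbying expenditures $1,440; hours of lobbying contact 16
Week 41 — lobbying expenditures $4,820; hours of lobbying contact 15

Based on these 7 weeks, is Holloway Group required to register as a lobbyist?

No

Total lobbying expenditures: $9,430 + $5,690 + $1,110 + $9,460 + $9,520 + $1,440 + $4,820 = $41,470 (> $40,000).
Total hours of lobbying contact: 58 + 12 + 21 + 57 + 15 + 16 + 15 = 194 (≤ 200).
The test is 'and': the rule requires both, and at least one is not exceeded.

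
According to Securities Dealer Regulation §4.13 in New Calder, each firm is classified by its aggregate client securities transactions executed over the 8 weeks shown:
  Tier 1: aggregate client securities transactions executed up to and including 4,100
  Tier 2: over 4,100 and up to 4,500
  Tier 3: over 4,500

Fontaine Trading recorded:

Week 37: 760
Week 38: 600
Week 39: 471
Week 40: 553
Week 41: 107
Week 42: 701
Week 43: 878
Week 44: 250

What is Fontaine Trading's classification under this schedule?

Aggregate client securities transactions executed: 760 + 600 + 471 + 553 + 107 + 701 + 878 + 250 = 4,320.
4,100 < 4,320 ≤ 4,500, so Tier 2 applies.

Tier 2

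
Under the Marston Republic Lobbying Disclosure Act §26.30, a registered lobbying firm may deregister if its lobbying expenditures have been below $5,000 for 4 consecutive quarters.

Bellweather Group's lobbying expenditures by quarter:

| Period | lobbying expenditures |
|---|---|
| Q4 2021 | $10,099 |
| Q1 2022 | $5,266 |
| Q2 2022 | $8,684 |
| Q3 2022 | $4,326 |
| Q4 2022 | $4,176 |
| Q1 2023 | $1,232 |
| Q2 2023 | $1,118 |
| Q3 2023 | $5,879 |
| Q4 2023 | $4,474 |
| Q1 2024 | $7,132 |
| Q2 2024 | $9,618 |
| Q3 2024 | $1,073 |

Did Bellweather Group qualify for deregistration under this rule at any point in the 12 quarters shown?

Quarters below $5,000: Q3 2022, Q4 2022, Q1 2023, Q2 2023, Q4 2023, Q3 2024.
Longest run of consecutive quarters below the threshold: 4.
4 ≥ 4, so Bellweather Group became eligible.

Yes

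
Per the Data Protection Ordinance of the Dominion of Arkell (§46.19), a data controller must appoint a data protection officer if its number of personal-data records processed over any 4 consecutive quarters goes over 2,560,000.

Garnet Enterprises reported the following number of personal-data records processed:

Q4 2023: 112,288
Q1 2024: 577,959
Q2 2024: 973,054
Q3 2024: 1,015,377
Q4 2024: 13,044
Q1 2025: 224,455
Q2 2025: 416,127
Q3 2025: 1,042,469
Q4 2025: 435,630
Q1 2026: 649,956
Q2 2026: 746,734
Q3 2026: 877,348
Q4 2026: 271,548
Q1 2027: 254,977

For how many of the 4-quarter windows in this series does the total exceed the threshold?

4

Q4 2023–Q3 2024: 112,288 + 577,959 + 973,054 + 1,015,377 = 2,678,678 (over)
Q1 2024–Q4 2024: 577,959 + 973,054 + 1,015,377 + 13,044 = 2,579,434 (over)
Q2 2024–Q1 2025: 973,054 + 1,015,377 + 13,044 + 224,455 = 2,225,930 (under)
Q3 2024–Q2 2025: 1,015,377 + 13,044 + 224,455 + 416,127 = 1,669,003 (under)
Q4 2024–Q3 2025: 13,044 + 224,455 + 416,127 + 1,042,469 = 1,696,095 (under)
Q1 2025–Q4 2025: 224,455 + 416,127 + 1,042,469 + 435,630 = 2,118,681 (under)
Q2 2025–Q1 2026: 416,127 + 1,042,469 + 435,630 + 649,956 = 2,544,182 (under)
Q3 2025–Q2 2026: 1,042,469 + 435,630 + 649,956 + 746,734 = 2,874,789 (over)
Q4 2025–Q3 2026: 435,630 + 649,956 + 746,734 + 877,348 = 2,709,668 (over)
Q1 2026–Q4 2026: 649,956 + 746,734 + 877,348 + 271,548 = 2,545,586 (under)
Q2 2026–Q1 2027: 746,734 + 877,348 + 271,548 + 254,977 = 2,150,607 (under)
4 windows exceed the threshold.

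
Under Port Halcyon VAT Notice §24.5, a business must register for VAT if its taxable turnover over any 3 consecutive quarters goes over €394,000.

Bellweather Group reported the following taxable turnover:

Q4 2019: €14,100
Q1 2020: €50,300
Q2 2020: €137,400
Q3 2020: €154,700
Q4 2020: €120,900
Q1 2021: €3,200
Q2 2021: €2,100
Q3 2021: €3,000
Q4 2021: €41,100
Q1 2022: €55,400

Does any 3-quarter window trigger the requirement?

Q4 2019–Q2 2020: €14,100 + €50,300 + €137,400 = €201,800 (under)
Q1 2020–Q3 2020: €50,300 + €137,400 + €154,700 = €342,400 (under)
Q2 2020–Q4 2020: €137,400 + €154,700 + €120,900 = €413,000 (over)
Q3 2020–Q1 2021: €154,700 + €120,900 + €3,200 = €278,800 (under)
Q4 2020–Q2 2021: €120,900 + €3,200 + €2,100 = €126,200 (under)
Q1 2021–Q3 2021: €3,200 + €2,100 + €3,000 = €8,300 (under)
Q2 2021–Q4 2021: €2,100 + €3,000 + €41,100 = €46,200 (under)
Q3 2021–Q1 2022: €3,000 + €41,100 + €55,400 = €99,500 (under)
At least one window exceeds €394,000.

Yes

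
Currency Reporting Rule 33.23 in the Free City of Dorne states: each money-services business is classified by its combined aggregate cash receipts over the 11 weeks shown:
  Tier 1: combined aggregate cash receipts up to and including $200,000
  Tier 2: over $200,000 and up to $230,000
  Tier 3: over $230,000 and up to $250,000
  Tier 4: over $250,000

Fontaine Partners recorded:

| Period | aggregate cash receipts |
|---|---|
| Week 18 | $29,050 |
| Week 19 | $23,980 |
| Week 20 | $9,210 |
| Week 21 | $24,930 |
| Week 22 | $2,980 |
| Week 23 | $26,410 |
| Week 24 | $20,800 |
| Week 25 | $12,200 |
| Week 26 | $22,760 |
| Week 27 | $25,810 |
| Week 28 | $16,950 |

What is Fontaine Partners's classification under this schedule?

Tier 2

Combined aggregate cash receipts: $29,050 + $23,980 + $9,210 + $24,930 + $2,980 + $26,410 + $20,800 + $12,200 + $22,760 + $25,810 + $16,950 = $215,080.
$200,000 < $215,080 ≤ $230,000, so Tier 2 applies.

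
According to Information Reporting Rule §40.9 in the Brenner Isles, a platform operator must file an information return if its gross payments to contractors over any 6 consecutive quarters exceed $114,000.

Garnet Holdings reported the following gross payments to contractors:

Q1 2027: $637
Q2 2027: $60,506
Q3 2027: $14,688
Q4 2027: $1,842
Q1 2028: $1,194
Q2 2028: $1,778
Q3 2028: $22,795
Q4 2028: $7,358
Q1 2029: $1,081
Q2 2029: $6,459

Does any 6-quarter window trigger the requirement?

No

Q1 2027–Q2 2028: $637 + $60,506 + $14,688 + $1,842 + $1,194 + $1,778 = $80,645 (under)
Q2 2027–Q3 2028: $60,506 + $14,688 + $1,842 + $1,194 + $1,778 + $22,795 = $102,803 (under)
Q3 2027–Q4 2028: $14,688 + $1,842 + $1,194 + $1,778 + $22,795 + $7,358 = $49,655 (under)
Q4 2027–Q1 2029: $1,842 + $1,194 + $1,778 + $22,795 + $7,358 + $1,081 = $36,048 (under)
Q1 2028–Q2 2029: $1,194 + $1,778 + $22,795 + $7,358 + $1,081 + $6,459 = $40,665 (under)
No window exceeds $114,000.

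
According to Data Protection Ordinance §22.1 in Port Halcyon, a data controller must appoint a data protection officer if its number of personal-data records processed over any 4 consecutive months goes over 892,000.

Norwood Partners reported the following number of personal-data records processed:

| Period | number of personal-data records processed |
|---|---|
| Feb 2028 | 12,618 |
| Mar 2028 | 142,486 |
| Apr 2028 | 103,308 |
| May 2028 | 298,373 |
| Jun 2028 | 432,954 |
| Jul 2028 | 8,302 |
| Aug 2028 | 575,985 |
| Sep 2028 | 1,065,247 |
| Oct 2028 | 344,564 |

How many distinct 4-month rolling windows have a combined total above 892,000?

4

Feb 2028–May 2028: 12,618 + 142,486 + 103,308 + 298,373 = 556,785 (under)
Mar 2028–Jun 2028: 142,486 + 103,308 + 298,373 + 432,954 = 977,121 (over)
Apr 2028–Jul 2028: 103,308 + 298,373 + 432,954 + 8,302 = 842,937 (under)
May 2028–Aug 2028: 298,373 + 432,954 + 8,302 + 575,985 = 1,315,614 (over)
Jun 2028–Sep 2028: 432,954 + 8,302 + 575,985 + 1,065,247 = 2,082,488 (over)
Jul 2028–Oct 2028: 8,302 + 575,985 + 1,065,247 + 344,564 = 1,994,098 (over)
4 windows exceed the threshold.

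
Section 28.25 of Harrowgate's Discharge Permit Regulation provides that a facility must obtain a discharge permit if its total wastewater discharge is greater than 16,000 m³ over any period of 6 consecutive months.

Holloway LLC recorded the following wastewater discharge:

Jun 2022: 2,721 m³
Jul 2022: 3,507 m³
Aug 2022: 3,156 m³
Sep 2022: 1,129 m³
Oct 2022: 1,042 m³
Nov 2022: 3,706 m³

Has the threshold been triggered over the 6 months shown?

Total wastewater discharge: 2,721 m³ + 3,507 m³ + 3,156 m³ + 1,129 m³ + 1,042 m³ + 3,706 m³ = 15,261 m³.
15,261 m³ ≤ 16,000 m³, so the threshold is not exceeded.

No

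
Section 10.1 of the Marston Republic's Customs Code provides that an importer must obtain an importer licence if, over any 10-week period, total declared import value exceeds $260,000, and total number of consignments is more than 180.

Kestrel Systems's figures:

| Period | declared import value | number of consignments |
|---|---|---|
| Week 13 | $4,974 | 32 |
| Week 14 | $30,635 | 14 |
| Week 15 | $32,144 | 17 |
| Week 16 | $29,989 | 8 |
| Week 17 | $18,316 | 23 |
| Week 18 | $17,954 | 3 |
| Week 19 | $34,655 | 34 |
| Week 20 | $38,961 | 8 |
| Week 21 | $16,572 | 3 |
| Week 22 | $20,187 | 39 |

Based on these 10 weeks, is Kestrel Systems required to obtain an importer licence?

Total declared import value: $4,974 + $30,635 + $32,144 + $29,989 + $18,316 + $17,954 + $34,655 + $38,961 + $16,572 + $20,187 = $244,387 (≤ $260,000).
Total number of consignments: 32 + 14 + 17 + 8 + 23 + 3 + 34 + 8 + 3 + 39 = 181 (> 180).
The test is 'and': the rule requires both, and at least one is not exceeded.

No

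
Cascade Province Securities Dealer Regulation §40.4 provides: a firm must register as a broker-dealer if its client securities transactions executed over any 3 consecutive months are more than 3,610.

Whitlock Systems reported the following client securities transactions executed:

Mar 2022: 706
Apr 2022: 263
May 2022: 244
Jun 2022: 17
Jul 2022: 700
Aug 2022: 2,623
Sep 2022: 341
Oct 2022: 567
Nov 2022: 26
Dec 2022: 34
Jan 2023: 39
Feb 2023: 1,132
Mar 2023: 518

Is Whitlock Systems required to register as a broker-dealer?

Mar 2022–May 2022: 706 + 263 + 244 = 1,213 (under)
Apr 2022–Jun 2022: 263 + 244 + 17 = 524 (under)
May 2022–Jul 2022: 244 + 17 + 700 = 961 (under)
Jun 2022–Aug 2022: 17 + 700 + 2,623 = 3,340 (under)
Jul 2022–Sep 2022: 700 + 2,623 + 341 = 3,664 (over)
Aug 2022–Oct 2022: 2,623 + 341 + 567 = 3,531 (under)
Sep 2022–Nov 2022: 341 + 567 + 26 = 934 (under)
Oct 2022–Dec 2022: 567 + 26 + 34 = 627 (under)
Nov 2022–Jan 2023: 26 + 34 + 39 = 99 (under)
Dec 2022–Feb 2023: 34 + 39 + 1,132 = 1,205 (under)
Jan 2023–Mar 2023: 39 + 1,132 + 518 = 1,689 (under)
At least one window exceeds 3,610.

Yes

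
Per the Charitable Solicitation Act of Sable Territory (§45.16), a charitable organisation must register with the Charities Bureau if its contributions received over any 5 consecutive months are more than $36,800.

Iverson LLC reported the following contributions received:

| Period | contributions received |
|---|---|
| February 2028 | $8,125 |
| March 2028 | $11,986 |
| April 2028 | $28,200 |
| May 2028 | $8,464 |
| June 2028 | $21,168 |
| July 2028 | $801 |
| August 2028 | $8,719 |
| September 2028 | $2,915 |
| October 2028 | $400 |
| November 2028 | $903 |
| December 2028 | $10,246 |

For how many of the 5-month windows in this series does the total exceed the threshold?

4

February 2028–June 2028: $8,125 + $11,986 + $28,200 + $8,464 + $21,168 = $77,943 (over)
March 2028–July 2028: $11,986 + $28,200 + $8,464 + $21,168 + $801 = $70,619 (over)
April 2028–August 2028: $28,200 + $8,464 + $21,168 + $801 + $8,719 = $67,352 (over)
May 2028–September 2028: $8,464 + $21,168 + $801 + $8,719 + $2,915 = $42,067 (over)
June 2028–October 2028: $21,168 + $801 + $8,719 + $2,915 + $400 = $34,003 (under)
July 2028–November 2028: $801 + $8,719 + $2,915 + $400 + $903 = $13,738 (under)
August 2028–December 2028: $8,719 + $2,915 + $400 + $903 + $10,246 = $23,183 (under)
4 windows exceed the threshold.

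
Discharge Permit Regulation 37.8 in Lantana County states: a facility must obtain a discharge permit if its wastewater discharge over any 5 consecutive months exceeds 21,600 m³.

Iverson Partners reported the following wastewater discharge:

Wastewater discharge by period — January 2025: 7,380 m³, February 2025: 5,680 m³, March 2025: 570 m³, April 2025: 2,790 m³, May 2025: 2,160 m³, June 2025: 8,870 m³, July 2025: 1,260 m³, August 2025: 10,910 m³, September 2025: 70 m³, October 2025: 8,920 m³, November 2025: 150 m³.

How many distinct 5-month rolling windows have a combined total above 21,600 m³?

January 2025–May 2025: 7,380 m³ + 5,680 m³ + 570 m³ + 2,790 m³ + 2,160 m³ = 18,580 m³ (under)
February 2025–June 2025: 5,680 m³ + 570 m³ + 2,790 m³ + 2,160 m³ + 8,870 m³ = 20,070 m³ (under)
March 2025–July 2025: 570 m³ + 2,790 m³ + 2,160 m³ + 8,870 m³ + 1,260 m³ = 15,650 m³ (under)
April 2025–August 2025: 2,790 m³ + 2,160 m³ + 8,870 m³ + 1,260 m³ + 10,910 m³ = 25,990 m³ (over)
May 2025–September 2025: 2,160 m³ + 8,870 m³ + 1,260 m³ + 10,910 m³ + 70 m³ = 23,270 m³ (over)
June 2025–October 2025: 8,870 m³ + 1,260 m³ + 10,910 m³ + 70 m³ + 8,920 m³ = 30,030 m³ (over)
July 2025–November 2025: 1,260 m³ + 10,910 m³ + 70 m³ + 8,920 m³ + 150 m³ = 21,310 m³ (under)
3 windows exceed the threshold.

3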